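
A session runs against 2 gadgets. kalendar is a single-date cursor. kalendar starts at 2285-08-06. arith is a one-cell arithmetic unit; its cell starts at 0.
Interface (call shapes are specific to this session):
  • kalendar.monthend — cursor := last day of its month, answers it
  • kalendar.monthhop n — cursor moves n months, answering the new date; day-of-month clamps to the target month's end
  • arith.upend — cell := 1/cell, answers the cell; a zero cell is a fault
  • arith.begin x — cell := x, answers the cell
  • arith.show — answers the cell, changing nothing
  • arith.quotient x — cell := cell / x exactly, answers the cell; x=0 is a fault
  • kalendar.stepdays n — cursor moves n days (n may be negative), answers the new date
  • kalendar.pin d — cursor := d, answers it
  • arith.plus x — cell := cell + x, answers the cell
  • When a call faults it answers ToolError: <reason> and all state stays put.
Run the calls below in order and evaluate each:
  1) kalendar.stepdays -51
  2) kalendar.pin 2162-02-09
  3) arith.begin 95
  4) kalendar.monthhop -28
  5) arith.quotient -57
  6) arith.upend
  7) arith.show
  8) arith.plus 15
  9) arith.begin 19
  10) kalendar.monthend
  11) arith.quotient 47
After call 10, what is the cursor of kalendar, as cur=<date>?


Step: kalendar.stepdays[n: -51]
Result: 2285-06-16
Step: kalendar.pin[d: 2162-02-09]
Result: 2162-02-09
Step: arith.begin[x: 95]
Result: 95
Step: kalendar.monthhop[n: -28]
Result: 2159-10-09
Step: arith.quotient[x: -57]
Result: -5/3
Step: arith.upend[]
Result: -3/5
Step: arith.show[]
Result: -3/5
Step: arith.plus[x: 15]
Result: 72/5
Step: arith.begin[x: 19]
Result: 19
Step: kalendar.monthend[]
Result: 2159-10-31
Step: arith.quotient[x: 47]
Result: 19/47

Answer: cur=2159-10-31


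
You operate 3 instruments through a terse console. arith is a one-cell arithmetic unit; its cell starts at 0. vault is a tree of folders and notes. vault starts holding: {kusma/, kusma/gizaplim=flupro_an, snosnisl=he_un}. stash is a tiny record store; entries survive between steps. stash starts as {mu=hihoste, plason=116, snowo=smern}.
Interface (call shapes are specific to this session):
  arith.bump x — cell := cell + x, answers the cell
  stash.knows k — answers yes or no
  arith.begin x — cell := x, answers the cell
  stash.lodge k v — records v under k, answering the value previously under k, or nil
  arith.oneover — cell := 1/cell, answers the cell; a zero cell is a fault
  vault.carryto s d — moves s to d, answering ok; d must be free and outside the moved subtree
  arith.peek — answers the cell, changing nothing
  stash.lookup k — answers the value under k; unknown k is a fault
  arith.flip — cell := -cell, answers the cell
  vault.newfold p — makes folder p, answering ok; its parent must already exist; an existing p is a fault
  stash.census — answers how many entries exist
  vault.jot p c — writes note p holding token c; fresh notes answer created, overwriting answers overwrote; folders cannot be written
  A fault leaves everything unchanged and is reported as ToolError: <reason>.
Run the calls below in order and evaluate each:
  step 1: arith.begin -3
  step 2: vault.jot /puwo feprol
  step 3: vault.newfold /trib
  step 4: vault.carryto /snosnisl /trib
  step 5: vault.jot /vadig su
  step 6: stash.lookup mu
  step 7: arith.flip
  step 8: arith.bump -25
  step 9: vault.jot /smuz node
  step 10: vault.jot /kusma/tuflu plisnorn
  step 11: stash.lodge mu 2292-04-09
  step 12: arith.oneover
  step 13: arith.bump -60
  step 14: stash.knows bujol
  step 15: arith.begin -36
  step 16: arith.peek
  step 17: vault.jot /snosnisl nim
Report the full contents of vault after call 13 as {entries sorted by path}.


Answer: {kusma/, kusma/gizaplim=flupro_an, kusma/tuflu=plisnorn, puwo=feprol, smuz=node, snosnisl=he_un, trib/, vadig=su}

Derivation:
// arith.begin(x→-3) : -3
// vault.jot(p→/puwo, c→feprol) : created
// vault.newfold(p→/trib) : ok
// vault.carryto(s→/snosnisl, d→/trib) : ToolError: exists
// vault.jot(p→/vadig, c→su) : created
// stash.lookup(k→mu) : hihoste
// arith.flip() : 3
// arith.bump(x→-25) : -22
// vault.jot(p→/smuz, c→node) : created
// vault.jot(p→/kusma/tuflu, c→plisnorn) : created
// stash.lodge(k→mu, v→2292-04-09) : hihoste
// arith.oneover() : -1/22
// arith.bump(x→-60) : -1321/22
// stash.knows(k→bujol) : no
// arith.begin(x→-36) : -36
// arith.peek() : -36
// vault.jot(p→/snosnisl, c→nim) : overwrote


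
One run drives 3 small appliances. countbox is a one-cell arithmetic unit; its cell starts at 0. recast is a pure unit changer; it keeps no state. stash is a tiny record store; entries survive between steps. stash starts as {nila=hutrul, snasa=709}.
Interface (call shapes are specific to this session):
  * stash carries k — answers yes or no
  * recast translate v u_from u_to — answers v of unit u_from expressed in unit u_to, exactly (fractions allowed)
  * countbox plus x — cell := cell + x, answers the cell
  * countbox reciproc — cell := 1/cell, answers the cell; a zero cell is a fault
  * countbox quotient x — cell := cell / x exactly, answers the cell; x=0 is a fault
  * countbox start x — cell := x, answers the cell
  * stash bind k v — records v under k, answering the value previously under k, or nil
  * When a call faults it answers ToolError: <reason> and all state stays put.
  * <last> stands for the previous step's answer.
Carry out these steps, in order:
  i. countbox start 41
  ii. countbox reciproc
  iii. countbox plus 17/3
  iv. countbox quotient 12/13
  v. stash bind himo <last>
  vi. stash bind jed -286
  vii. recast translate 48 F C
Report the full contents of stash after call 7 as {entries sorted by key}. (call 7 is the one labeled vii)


Answer: {himo=2275/369, jed=-286, nila=hutrul, snasa=709}

Derivation:
Then countbox start using x=41, and observe 41.
I use countbox reciproc, → 1/41.
Invoking countbox plus using x=17/3, — result: 700/123.
I run countbox quotient using x=12/13, which returns 2275/369.
Then stash bind using k=himo, v=<last>, → nil.
I invoke stash bind using k=jed, v=-286, giving nil.
I try recast translate using v=48, u_from=F, u_to=C, and see 80/9.


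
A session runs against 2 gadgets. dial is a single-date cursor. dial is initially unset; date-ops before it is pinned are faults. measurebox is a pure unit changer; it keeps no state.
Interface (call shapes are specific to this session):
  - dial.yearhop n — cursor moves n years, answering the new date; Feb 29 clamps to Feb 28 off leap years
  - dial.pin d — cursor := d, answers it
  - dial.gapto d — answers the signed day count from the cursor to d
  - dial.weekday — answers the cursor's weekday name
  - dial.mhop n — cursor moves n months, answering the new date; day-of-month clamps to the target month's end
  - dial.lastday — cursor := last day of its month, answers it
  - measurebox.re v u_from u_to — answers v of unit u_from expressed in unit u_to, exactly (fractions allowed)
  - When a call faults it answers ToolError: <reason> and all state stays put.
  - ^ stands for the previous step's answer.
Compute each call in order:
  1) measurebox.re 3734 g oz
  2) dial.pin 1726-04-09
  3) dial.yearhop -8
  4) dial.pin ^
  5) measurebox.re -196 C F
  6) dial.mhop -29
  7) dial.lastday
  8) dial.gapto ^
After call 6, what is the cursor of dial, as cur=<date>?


Answer: cur=1715-11-09

Derivation:
! re(3734, g, oz) : 5974400000/45359237
! pin(1726-04-09) : 1726-04-09
! yearhop(-8) : 1718-04-09
! pin(^) : 1718-04-09
! re(-196, C, F) : -1604/5
! mhop(-29) : 1715-11-09
! lastday() : 1715-11-30
! gapto(^) : 0


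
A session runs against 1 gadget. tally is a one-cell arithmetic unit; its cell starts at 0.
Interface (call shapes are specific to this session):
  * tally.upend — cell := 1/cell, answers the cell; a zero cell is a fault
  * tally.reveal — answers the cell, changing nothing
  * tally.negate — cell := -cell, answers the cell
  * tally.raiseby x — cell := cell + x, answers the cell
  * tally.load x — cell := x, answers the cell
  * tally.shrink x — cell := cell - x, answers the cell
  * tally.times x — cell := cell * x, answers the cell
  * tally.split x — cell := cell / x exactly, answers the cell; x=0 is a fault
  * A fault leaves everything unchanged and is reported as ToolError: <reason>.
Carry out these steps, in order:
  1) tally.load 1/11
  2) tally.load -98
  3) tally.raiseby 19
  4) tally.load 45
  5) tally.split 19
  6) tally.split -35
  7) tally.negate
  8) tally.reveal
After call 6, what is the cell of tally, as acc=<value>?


# 1. load(x='1/11') ~> 1/11
# 2. load(x='-98') ~> -98
# 3. raiseby(x='19') ~> -79
# 4. load(x='45') ~> 45
# 5. split(x='19') ~> 45/19
# 6. split(x='-35') ~> -9/133
# 7. negate() ~> 9/133
# 8. reveal() ~> 9/133

Answer: acc=-9/133


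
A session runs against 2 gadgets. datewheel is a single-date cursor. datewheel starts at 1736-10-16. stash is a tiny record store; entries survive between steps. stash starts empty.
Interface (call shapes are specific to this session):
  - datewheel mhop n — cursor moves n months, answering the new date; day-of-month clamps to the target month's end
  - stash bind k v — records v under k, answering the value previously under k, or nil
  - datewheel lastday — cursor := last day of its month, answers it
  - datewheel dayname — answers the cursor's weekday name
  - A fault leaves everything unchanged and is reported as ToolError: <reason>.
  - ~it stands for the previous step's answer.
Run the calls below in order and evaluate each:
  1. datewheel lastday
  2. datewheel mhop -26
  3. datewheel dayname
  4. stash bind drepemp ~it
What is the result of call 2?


·→ datewheel lastday()
·← 1736-10-31
·→ datewheel mhop(n: -26)
·← 1734-08-31
·→ datewheel dayname()
·← Tuesday
·→ stash bind(k: drepemp, v: ~it)
·← nil

Answer: 1734-08-31


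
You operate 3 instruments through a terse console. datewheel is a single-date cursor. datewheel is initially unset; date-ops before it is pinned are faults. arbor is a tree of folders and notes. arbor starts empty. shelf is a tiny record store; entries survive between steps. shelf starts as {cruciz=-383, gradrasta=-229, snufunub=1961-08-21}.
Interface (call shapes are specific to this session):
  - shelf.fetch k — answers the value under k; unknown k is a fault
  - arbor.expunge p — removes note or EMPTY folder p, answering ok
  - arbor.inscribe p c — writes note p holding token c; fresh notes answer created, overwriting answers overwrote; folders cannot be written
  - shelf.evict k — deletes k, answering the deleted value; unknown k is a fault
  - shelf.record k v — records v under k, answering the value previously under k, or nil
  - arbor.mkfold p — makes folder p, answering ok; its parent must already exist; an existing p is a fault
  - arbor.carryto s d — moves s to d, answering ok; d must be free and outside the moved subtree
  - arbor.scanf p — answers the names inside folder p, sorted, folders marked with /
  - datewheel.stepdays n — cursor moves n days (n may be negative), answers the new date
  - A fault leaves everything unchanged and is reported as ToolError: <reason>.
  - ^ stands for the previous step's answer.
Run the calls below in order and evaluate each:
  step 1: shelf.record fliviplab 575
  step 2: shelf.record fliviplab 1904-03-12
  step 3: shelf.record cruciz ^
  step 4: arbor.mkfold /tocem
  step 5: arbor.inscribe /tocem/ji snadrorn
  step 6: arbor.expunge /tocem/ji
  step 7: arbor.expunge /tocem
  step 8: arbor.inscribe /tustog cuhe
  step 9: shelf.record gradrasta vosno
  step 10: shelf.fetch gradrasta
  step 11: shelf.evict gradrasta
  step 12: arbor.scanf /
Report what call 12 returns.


$ shelf.record k: fliviplab v: 575
[out] nil
$ shelf.record k: fliviplab v: 1904-03-12
[out] 575
$ shelf.record k: cruciz v: ^
[out] -383
$ arbor.mkfold p: /tocem
[out] ok
$ arbor.inscribe p: /tocem/ji c: snadrorn
[out] created
$ arbor.expunge p: /tocem/ji
[out] ok
$ arbor.expunge p: /tocem
[out] ok
$ arbor.inscribe p: /tustog c: cuhe
[out] created
$ shelf.record k: gradrasta v: vosno
[out] -229
$ shelf.fetch k: gradrasta
[out] vosno
$ shelf.evict k: gradrasta
[out] vosno
$ arbor.scanf p: /
[out] [tustog]

Answer: [tustog]


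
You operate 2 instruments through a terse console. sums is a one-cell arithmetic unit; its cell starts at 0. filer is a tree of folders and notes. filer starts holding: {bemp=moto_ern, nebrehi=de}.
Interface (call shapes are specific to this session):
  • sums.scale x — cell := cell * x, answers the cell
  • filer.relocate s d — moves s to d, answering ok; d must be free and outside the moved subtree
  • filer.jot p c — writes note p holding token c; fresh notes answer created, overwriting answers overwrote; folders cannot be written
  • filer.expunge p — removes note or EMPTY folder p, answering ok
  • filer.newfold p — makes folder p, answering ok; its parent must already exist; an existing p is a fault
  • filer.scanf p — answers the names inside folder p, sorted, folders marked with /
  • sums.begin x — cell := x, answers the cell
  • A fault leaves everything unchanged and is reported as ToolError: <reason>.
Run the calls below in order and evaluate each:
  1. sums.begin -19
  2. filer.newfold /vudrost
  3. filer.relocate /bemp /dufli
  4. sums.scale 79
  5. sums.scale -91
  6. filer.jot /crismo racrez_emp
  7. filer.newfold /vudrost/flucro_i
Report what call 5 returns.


// 1. sums.begin(x: -19) => -19
// 2. filer.newfold(p: /vudrost) => ok
// 3. filer.relocate(s: /bemp, d: /dufli) => ok
// 4. sums.scale(x: 79) => -1501
// 5. sums.scale(x: -91) => 136591
// 6. filer.jot(p: /crismo, c: racrez_emp) => created
// 7. filer.newfold(p: /vudrost/flucro_i) => ok

Answer: 136591


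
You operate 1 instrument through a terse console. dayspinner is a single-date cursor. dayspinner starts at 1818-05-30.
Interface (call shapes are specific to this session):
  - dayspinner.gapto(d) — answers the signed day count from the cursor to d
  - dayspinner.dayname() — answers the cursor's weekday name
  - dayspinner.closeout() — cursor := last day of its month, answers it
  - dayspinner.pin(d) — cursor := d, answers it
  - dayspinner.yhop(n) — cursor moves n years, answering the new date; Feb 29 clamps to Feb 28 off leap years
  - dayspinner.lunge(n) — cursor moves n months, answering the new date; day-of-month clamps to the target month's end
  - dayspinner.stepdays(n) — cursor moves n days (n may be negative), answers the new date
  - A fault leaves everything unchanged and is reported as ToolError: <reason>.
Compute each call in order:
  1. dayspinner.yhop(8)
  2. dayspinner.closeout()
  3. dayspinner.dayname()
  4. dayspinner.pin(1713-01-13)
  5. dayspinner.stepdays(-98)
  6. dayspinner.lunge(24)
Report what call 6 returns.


Answer: 1714-10-07

Derivation:
==> dayspinner.yhop(8)
<== 1826-05-30
==> dayspinner.closeout()
<== 1826-05-31
==> dayspinner.dayname()
<== Wednesday
==> dayspinner.pin(1713-01-13)
<== 1713-01-13
==> dayspinner.stepdays(-98)
<== 1712-10-07
==> dayspinner.lunge(24)
<== 1714-10-07


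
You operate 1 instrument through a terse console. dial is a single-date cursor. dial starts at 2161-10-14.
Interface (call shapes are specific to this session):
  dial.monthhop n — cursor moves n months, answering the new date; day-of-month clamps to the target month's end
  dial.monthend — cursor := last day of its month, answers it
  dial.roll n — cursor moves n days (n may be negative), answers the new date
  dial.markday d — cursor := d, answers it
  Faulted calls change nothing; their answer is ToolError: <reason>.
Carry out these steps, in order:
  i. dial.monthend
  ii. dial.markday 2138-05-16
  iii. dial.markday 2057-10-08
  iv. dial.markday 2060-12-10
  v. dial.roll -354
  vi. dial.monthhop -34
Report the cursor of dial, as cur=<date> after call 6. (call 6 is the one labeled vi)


I use dial.monthend, giving 2161-10-31.
Now I run dial.markday passing d='2138-05-16', and see 2138-05-16.
Now I run dial.markday passing d='2057-10-08', and observe 2057-10-08.
Calling dial.markday passing d='2060-12-10', and see 2060-12-10.
Calling dial.roll passing n='-354', — result: 2059-12-22.
Using dial.monthhop passing n='-34', giving 2057-02-22.

Answer: cur=2057-02-22


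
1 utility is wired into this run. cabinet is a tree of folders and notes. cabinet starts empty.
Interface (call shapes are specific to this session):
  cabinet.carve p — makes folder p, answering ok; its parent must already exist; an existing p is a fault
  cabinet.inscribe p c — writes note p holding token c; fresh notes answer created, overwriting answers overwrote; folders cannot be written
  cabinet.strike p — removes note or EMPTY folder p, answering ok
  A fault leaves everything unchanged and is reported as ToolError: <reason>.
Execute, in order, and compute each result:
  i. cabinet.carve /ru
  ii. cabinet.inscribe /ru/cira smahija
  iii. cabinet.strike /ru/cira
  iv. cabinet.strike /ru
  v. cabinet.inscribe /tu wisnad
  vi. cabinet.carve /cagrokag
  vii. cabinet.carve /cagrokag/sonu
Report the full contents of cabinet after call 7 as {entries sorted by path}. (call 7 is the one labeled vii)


Answer: {cagrokag/, cagrokag/sonu/, tu=wisnad}

Derivation:
~$ carve p='/ru'
:: ok
~$ inscribe p='/ru/cira' c='smahija'
:: created
~$ strike p='/ru/cira'
:: ok
~$ strike p='/ru'
:: ok
~$ inscribe p='/tu' c='wisnad'
:: created
~$ carve p='/cagrokag'
:: ok
~$ carve p='/cagrokag/sonu'
:: ok


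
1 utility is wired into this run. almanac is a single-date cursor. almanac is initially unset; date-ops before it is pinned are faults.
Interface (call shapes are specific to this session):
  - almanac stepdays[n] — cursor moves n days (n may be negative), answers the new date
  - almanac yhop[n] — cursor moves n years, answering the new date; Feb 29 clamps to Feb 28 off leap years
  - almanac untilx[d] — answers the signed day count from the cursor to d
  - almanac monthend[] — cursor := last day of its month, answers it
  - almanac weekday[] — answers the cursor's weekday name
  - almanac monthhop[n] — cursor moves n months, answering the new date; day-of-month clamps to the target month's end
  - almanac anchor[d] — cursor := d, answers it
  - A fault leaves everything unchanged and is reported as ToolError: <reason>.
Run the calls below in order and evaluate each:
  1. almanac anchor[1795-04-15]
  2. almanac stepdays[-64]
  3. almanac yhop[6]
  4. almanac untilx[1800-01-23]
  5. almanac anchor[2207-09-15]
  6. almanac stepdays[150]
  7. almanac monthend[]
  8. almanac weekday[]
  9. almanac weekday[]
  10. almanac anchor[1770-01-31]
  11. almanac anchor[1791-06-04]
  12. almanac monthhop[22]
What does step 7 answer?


Answer: 2208-02-29

Derivation:
Next I call almanac anchor on d='1795-04-15', which returns 1795-04-15.
I try almanac stepdays on n='-64', and see 1795-02-10.
I try almanac yhop on n='6': 1801-02-10.
I use almanac untilx on d='1800-01-23', which returns -383.
Then almanac anchor on d='2207-09-15', and observe 2207-09-15.
Invoking almanac stepdays on n='150', yielding 2208-02-12.
Then almanac monthend(), — result: 2208-02-29.
Invoking almanac weekday, yielding Monday.
I call almanac weekday, and see Monday.
Now I run almanac anchor on d='1770-01-31', — result: 1770-01-31.
I run almanac anchor on d='1791-06-04', → 1791-06-04.
Using almanac monthhop on n='22', and get 1793-04-04.


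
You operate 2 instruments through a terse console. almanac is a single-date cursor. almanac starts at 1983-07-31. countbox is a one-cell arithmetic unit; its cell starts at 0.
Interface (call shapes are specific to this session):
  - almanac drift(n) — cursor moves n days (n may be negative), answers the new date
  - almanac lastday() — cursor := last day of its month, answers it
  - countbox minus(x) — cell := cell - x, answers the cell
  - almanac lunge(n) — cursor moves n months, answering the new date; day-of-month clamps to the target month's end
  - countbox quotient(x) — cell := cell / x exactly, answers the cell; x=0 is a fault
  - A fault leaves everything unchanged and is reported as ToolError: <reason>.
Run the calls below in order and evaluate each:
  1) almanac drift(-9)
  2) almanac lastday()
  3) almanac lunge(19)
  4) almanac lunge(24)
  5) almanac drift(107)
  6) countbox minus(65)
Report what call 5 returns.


Answer: 1987-06-15

Derivation:
! 1. almanac drift(n=-9) ~> 1983-07-22
! 2. almanac lastday() ~> 1983-07-31
! 3. almanac lunge(n=19) ~> 1985-02-28
! 4. almanac lunge(n=24) ~> 1987-02-28
! 5. almanac drift(n=107) ~> 1987-06-15
! 6. countbox minus(x=65) ~> -65


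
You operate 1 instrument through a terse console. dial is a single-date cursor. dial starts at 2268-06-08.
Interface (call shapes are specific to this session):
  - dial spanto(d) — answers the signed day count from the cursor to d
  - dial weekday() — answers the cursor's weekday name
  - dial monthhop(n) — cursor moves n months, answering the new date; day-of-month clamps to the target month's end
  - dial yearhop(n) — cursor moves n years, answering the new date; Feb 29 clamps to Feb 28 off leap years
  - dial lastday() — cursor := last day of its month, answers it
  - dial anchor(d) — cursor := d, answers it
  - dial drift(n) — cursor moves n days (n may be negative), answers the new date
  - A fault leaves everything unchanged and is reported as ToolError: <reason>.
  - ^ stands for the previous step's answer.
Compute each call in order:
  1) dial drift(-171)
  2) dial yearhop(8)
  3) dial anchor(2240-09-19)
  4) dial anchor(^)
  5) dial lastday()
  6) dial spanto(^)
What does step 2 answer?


Act: dial drift[n='-171']
Obs: 2267-12-20
Act: dial yearhop[n='8']
Obs: 2275-12-20
Act: dial anchor[d='2240-09-19']
Obs: 2240-09-19
Act: dial anchor[d='^']
Obs: 2240-09-19
Act: dial lastday[]
Obs: 2240-09-30
Act: dial spanto[d='^']
Obs: 0

Answer: 2275-12-20


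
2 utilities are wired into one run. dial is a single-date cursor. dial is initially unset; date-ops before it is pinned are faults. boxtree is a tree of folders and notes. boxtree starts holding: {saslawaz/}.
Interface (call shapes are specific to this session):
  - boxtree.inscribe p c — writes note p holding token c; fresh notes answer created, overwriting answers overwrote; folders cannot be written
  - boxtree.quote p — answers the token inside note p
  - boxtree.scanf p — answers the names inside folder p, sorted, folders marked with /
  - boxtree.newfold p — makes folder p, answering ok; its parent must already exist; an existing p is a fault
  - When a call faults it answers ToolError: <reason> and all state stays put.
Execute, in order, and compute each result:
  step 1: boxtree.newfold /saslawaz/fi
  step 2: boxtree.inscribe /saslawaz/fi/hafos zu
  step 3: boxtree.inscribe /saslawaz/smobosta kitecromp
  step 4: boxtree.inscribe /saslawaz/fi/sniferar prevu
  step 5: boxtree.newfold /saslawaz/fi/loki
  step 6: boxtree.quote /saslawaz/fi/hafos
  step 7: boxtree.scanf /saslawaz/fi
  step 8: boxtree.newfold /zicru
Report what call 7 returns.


Answer: [hafos, loki/, sniferar]

Derivation:
-> newfold(p→/saslawaz/fi)
<- ok
-> inscribe(p→/saslawaz/fi/hafos, c→zu)
<- created
-> inscribe(p→/saslawaz/smobosta, c→kitecromp)
<- created
-> inscribe(p→/saslawaz/fi/sniferar, c→prevu)
<- created
-> newfold(p→/saslawaz/fi/loki)
<- ok
-> quote(p→/saslawaz/fi/hafos)
<- zu
-> scanf(p→/saslawaz/fi)
<- [hafos, loki/, sniferar]
-> newfold(p→/zicru)
<- ok


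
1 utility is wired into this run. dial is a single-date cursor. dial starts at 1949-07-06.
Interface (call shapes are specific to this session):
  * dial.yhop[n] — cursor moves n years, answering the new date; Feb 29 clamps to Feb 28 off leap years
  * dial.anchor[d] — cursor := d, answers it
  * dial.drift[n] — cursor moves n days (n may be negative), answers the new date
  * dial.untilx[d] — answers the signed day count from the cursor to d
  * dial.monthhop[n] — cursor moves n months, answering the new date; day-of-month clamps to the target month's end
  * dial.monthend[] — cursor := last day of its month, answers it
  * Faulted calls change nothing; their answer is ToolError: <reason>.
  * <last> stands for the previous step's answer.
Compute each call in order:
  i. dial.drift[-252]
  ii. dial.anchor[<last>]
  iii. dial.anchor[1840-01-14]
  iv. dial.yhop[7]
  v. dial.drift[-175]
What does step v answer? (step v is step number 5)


Answer: 1846-07-23

Derivation:
~$ drift n='-252'
= 1948-10-27
~$ anchor d='<last>'
= 1948-10-27
~$ anchor d='1840-01-14'
= 1840-01-14
~$ yhop n='7'
= 1847-01-14
~$ drift n='-175'
= 1846-07-23


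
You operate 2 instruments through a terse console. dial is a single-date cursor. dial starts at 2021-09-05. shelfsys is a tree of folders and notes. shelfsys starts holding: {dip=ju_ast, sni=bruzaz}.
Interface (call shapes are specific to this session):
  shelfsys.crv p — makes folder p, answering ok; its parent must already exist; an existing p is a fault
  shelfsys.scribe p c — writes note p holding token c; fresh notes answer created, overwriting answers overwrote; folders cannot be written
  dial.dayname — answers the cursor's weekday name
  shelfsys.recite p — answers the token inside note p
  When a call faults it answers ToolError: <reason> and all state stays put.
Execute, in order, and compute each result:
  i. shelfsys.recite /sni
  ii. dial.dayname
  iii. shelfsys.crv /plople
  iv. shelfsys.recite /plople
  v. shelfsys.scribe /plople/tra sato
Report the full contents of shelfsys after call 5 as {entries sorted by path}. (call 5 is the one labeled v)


I run shelfsys.recite on p=/sni, and see bruzaz.
Then dial.dayname, yielding Sunday.
Using shelfsys.crv on p=/plople: ok.
Next I call shelfsys.recite on p=/plople, — result: ToolError: is a directory.
Using shelfsys.scribe on p=/plople/tra, c=sato, yielding created.

Answer: {dip=ju_ast, plople/, plople/tra=sato, sni=bruzaz}


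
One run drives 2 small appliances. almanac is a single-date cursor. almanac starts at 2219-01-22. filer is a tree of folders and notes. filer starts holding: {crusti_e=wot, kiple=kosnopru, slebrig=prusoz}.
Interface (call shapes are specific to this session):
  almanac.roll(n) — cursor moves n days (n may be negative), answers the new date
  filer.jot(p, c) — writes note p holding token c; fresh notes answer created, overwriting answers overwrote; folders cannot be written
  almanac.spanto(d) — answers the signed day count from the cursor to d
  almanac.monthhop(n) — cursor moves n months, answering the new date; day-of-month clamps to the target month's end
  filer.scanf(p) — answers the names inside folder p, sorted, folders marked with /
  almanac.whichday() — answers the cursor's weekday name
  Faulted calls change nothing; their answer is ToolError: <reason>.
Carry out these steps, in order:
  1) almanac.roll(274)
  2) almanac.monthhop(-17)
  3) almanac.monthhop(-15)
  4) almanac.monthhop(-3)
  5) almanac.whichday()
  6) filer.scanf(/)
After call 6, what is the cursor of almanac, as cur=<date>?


Answer: cur=2216-11-23

Derivation:
I call almanac.roll on n→274, and see 2219-10-23.
I try almanac.monthhop on n→-17, giving 2218-05-23.
Then almanac.monthhop on n→-15, yielding 2217-02-23.
I use almanac.monthhop on n→-3: 2216-11-23.
I try almanac.whichday(), and get Saturday.
I try filer.scanf on p→/, — result: [crusti_e, kiple, slebrig].


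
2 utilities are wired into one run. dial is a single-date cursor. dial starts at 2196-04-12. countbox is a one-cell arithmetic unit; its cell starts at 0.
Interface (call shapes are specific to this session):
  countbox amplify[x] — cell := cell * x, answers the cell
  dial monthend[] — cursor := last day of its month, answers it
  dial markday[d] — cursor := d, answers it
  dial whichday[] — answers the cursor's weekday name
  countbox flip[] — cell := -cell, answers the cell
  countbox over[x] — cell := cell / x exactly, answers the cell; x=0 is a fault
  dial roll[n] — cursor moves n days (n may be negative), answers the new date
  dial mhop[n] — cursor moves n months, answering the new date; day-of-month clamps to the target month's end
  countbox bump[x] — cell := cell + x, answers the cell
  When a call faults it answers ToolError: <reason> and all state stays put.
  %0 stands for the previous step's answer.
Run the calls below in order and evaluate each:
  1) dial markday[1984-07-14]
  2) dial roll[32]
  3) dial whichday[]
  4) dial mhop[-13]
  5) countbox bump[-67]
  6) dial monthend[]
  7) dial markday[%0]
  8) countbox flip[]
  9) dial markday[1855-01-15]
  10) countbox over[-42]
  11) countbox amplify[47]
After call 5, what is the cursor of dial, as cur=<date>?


Calling dial markday using 1984-07-14, yielding 1984-07-14.
Invoking dial roll using 32, which returns 1984-08-15.
Calling dial whichday(), yielding Wednesday.
Then dial mhop using -13, and observe 1983-07-15.
I run countbox bump using -67, — result: -67.
Now I run dial monthend, yielding 1983-07-31.
Calling dial markday using %0: 1983-07-31.
Using countbox flip(), yielding 67.
I invoke dial markday using 1855-01-15, yielding 1855-01-15.
Now I run countbox over using -42, giving -67/42.
Invoking countbox amplify using 47, yielding -3149/42.

Answer: cur=1983-07-15


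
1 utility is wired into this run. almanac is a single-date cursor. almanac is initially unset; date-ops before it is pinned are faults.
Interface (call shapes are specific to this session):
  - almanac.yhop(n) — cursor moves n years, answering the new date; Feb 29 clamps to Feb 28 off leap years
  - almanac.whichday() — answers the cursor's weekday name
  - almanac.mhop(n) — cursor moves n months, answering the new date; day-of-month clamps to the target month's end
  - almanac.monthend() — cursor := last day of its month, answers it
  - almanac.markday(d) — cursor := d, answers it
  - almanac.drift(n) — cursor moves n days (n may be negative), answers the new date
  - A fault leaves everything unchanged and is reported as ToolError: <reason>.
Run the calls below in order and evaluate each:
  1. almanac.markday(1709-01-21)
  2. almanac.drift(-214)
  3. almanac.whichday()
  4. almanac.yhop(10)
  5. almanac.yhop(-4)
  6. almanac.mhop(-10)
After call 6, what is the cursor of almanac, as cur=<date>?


I call almanac.markday passing d=1709-01-21, yielding 1709-01-21.
Calling almanac.drift passing n=-214: 1708-06-21.
I invoke almanac.whichday(), → Thursday.
Now I run almanac.yhop passing n=10, → 1718-06-21.
I run almanac.yhop passing n=-4, giving 1714-06-21.
I call almanac.mhop passing n=-10, yielding 1713-08-21.

Answer: cur=1713-08-21


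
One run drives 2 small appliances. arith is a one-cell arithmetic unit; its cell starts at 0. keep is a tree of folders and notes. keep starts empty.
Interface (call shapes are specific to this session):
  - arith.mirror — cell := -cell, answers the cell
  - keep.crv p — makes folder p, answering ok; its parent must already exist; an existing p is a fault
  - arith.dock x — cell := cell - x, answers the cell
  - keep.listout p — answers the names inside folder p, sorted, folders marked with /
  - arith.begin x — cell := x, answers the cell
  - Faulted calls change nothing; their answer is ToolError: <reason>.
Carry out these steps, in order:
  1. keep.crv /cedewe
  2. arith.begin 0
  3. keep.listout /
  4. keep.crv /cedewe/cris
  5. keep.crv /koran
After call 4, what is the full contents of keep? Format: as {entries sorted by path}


Answer: {cedewe/, cedewe/cris/}

Derivation:
> crv p='/cedewe'
= ok
> begin x='0'
= 0
> listout p='/'
= [cedewe/]
> crv p='/cedewe/cris'
= ok
> crv p='/koran'
= ok


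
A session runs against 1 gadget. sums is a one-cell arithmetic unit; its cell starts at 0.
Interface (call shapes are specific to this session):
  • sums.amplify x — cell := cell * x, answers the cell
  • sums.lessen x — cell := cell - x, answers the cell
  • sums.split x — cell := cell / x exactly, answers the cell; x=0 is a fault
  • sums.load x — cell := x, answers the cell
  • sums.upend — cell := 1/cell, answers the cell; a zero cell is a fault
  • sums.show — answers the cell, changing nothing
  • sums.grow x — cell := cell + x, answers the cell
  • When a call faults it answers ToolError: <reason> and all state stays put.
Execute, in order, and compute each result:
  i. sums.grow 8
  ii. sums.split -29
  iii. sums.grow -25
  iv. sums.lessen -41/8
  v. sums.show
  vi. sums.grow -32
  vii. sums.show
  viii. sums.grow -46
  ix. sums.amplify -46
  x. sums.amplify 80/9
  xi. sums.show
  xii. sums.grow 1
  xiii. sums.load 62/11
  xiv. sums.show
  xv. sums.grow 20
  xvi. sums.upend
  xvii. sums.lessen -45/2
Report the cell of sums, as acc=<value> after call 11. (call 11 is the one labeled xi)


>>> sums.grow x='8'
[out] 8
>>> sums.split x='-29'
[out] -8/29
>>> sums.grow x='-25'
[out] -733/29
>>> sums.lessen x='-41/8'
[out] -4675/232
>>> sums.show
[out] -4675/232
>>> sums.grow x='-32'
[out] -12099/232
>>> sums.show
[out] -12099/232
>>> sums.grow x='-46'
[out] -22771/232
>>> sums.amplify x='-46'
[out] 523733/116
>>> sums.amplify x='80/9'
[out] 10474660/261
>>> sums.show
[out] 10474660/261
>>> sums.grow x='1'
[out] 10474921/261
>>> sums.load x='62/11'
[out] 62/11
>>> sums.show
[out] 62/11
>>> sums.grow x='20'
[out] 282/11
>>> sums.upend
[out] 11/282
>>> sums.lessen x='-45/2'
[out] 3178/141

Answer: acc=10474660/261


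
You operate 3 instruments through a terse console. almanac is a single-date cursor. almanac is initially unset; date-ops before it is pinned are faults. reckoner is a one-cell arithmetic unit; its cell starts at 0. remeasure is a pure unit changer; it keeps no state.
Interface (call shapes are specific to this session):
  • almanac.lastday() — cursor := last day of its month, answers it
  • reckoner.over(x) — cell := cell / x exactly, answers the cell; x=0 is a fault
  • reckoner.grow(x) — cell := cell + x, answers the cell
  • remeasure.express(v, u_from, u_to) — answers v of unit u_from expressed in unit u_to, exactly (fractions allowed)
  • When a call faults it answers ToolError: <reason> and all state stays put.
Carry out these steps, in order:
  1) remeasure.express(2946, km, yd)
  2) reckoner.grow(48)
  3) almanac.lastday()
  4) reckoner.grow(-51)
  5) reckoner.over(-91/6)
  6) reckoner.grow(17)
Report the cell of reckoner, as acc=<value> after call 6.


Answer: acc=1565/91

Derivation:
Do: remeasure.express[v='2946'; u_from='km'; u_to='yd']
See: 1227500000/381
Do: reckoner.grow[x='48']
See: 48
Do: almanac.lastday[]
See: ToolError: no date set
Do: reckoner.grow[x='-51']
See: -3
Do: reckoner.over[x='-91/6']
See: 18/91
Do: reckoner.grow[x='17']
See: 1565/91


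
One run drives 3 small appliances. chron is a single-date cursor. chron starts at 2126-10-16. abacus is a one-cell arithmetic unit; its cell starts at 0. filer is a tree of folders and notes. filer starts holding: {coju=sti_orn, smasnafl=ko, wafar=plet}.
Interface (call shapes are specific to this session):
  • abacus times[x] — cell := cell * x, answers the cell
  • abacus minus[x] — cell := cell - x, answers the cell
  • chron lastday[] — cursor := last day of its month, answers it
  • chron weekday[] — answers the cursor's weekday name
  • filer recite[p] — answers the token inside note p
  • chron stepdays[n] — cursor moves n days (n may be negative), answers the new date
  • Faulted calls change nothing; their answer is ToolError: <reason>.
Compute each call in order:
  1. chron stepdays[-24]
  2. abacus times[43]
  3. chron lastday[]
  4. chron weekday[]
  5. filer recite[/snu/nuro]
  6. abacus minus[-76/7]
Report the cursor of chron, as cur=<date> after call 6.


→ chron stepdays(n: -24)
← 2126-09-22
→ abacus times(x: 43)
← 0
→ chron lastday()
← 2126-09-30
→ chron weekday()
← Monday
→ filer recite(p: /snu/nuro)
← ToolError: not found
→ abacus minus(x: -76/7)
← 76/7

Answer: cur=2126-09-30


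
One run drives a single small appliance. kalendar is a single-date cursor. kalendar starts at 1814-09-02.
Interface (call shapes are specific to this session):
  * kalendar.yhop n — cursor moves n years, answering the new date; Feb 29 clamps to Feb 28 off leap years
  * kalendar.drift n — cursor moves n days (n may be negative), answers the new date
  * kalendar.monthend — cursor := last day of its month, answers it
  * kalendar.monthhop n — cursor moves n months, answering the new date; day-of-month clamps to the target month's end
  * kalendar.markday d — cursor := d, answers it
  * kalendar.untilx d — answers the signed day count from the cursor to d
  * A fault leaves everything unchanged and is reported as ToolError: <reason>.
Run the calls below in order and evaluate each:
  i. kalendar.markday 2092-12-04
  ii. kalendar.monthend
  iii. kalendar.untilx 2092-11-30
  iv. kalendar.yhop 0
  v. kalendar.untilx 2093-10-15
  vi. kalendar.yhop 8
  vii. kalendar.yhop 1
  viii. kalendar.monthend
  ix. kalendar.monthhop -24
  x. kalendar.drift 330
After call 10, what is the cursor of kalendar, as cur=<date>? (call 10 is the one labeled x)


% markday 2092-12-04
:: 2092-12-04
% monthend
:: 2092-12-31
% untilx 2092-11-30
:: -31
% yhop 0
:: 2092-12-31
% untilx 2093-10-15
:: 288
% yhop 8
:: 2100-12-31
% yhop 1
:: 2101-12-31
% monthend
:: 2101-12-31
% monthhop -24
:: 2099-12-31
% drift 330
:: 2100-11-26

Answer: cur=2100-11-26


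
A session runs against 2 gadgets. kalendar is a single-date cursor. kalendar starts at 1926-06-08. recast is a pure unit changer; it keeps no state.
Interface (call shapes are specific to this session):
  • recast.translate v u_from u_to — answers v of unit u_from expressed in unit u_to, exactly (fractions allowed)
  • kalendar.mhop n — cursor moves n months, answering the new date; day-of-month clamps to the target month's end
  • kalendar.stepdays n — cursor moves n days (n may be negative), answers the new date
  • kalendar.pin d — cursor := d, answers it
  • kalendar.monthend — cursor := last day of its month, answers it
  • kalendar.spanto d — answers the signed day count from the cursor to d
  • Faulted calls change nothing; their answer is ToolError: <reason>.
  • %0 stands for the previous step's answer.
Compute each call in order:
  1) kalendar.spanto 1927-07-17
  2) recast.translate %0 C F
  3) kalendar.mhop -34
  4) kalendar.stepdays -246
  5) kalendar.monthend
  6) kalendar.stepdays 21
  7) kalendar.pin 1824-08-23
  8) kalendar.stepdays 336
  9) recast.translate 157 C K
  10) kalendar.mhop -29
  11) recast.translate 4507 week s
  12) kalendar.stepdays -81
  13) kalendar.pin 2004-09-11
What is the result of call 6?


Act: kalendar.spanto[d: 1927-07-17]
Obs: 404
Act: recast.translate[v: %0; u_from: C; u_to: F]
Obs: 3796/5
Act: kalendar.mhop[n: -34]
Obs: 1923-08-08
Act: kalendar.stepdays[n: -246]
Obs: 1922-12-05
Act: kalendar.monthend[]
Obs: 1922-12-31
Act: kalendar.stepdays[n: 21]
Obs: 1923-01-21
Act: kalendar.pin[d: 1824-08-23]
Obs: 1824-08-23
Act: kalendar.stepdays[n: 336]
Obs: 1825-07-25
Act: recast.translate[v: 157; u_from: C; u_to: K]
Obs: 8603/20
Act: kalendar.mhop[n: -29]
Obs: 1823-02-25
Act: recast.translate[v: 4507; u_from: week; u_to: s]
Obs: 2725833600
Act: kalendar.stepdays[n: -81]
Obs: 1822-12-06
Act: kalendar.pin[d: 2004-09-11]
Obs: 2004-09-11

Answer: 1923-01-21


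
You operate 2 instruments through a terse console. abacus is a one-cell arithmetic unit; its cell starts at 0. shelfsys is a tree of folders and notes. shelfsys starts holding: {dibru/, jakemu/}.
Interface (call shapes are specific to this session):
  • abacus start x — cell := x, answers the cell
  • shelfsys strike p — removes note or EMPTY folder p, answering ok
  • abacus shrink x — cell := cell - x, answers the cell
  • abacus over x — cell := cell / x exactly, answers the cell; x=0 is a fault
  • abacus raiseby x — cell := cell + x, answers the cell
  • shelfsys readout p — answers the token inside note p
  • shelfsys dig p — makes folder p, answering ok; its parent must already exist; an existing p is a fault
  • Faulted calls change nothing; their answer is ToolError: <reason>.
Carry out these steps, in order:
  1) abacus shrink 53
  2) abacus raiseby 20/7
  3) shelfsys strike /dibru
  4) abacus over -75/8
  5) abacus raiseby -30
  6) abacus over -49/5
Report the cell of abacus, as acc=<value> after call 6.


% abacus shrink x: 53
  -53
% abacus raiseby x: 20/7
  -351/7
% shelfsys strike p: /dibru
  ok
% abacus over x: -75/8
  936/175
% abacus raiseby x: -30
  -4314/175
% abacus over x: -49/5
  4314/1715

Answer: acc=4314/1715
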